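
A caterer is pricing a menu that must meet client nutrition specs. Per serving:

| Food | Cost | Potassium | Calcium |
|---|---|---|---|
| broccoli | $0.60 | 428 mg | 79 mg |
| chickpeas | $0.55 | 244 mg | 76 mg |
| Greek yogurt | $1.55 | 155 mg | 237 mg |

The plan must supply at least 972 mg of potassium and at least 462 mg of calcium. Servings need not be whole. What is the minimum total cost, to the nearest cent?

broccoli only: max(972/428, 462/79) = 5.848 servings → $3.51.
chickpeas only: max(972/244, 462/76) = 6.079 servings → $3.34.
Greek yogurt only: max(972/155, 462/237) = 6.271 servings → $9.72.
broccoli + chickpeas: the both-tight solution has a negative serving — not a feasible corner.
broccoli + Greek yogurt with both tight: 1.78 servings and 1.356 servings → $3.17.
chickpeas + Greek yogurt with both tight: 3.448 servings and 0.8438 servings → $3.20.
Cheapest feasible corner: $3.17.

$3.17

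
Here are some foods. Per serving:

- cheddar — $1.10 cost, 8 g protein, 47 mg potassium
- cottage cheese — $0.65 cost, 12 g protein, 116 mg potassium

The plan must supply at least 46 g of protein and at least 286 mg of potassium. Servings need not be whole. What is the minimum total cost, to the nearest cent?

The cheapest plan sits at a corner of the feasible region — with two constraints it uses at most two foods.
cheddar only: max(46/8, 286/47) = 6.085 servings → $6.69.
cottage cheese only: max(46/12, 286/116) = 3.833 servings → $2.49.
cheddar + cottage cheese with both tight: 5.231 servings and 0.3462 servings → $5.98.
The minimum over all feasible corners is $2.49.

$2.49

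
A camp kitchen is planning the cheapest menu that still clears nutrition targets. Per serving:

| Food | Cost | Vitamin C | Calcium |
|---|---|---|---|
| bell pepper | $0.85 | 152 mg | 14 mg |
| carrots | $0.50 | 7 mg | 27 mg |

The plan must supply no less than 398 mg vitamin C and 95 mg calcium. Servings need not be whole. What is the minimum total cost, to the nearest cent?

A basic optimal solution has at most two foods positive. Try each food alone and each pair with both targets met exactly.
bell pepper only: max(398/152, 95/14) = 6.786 servings → $5.77.
carrots only: max(398/7, 95/27) = 56.86 servings → $28.43.
bell pepper + carrots with both tight: 2.516 servings and 2.214 servings → $3.25.
So the least-cost plan costs $3.25.

$3.25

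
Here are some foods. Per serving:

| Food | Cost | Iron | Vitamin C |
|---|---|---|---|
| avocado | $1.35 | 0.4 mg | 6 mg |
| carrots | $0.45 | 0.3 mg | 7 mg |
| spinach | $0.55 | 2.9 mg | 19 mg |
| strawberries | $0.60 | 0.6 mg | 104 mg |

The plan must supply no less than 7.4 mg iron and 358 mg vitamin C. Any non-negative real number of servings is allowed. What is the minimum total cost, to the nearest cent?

Minimising a linear cost over {iron ≥ 7.4, vitamin C ≥ 358, servings ≥ 0} — the optimum is at a vertex, using one or two foods.
avocado only: max(7.4/0.4, 358/6) = 59.67 servings → $80.55.
carrots only: max(7.4/0.3, 358/7) = 51.14 servings → $23.01.
spinach only: max(7.4/2.9, 358/19) = 18.84 servings → $10.36.
strawberries only: max(7.4/0.6, 358/104) = 12.33 servings → $7.40.
avocado + carrots: intersection lies outside the first quadrant.
avocado + spinach: the both-tight solution has a negative serving — not a feasible corner.
avocado + strawberries with both tight: 14.6 servings and 2.6 servings → $21.27.
carrots + spinach with both targets exact would need a negative amount; discard.
carrots + strawberries with both tight: 20.55 servings and 2.059 servings → $10.48.
spinach + strawberries with both tight: 1.912 servings and 3.093 servings → $2.91.
The minimum over all feasible corners is $2.91.

$2.91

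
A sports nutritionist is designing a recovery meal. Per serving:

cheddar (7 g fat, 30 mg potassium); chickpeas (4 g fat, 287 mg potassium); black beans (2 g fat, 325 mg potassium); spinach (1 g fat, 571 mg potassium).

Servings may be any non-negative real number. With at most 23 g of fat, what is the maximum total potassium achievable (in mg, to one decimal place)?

13133.0 mg

Potassium per g fat: spinach 571, black beans 162.5, chickpeas 71.75, cheddar 4.286.
With no serving limits, spend the whole fat allowance on spinach: 23 g / 1 g × 571 mg = 13133.0 mg.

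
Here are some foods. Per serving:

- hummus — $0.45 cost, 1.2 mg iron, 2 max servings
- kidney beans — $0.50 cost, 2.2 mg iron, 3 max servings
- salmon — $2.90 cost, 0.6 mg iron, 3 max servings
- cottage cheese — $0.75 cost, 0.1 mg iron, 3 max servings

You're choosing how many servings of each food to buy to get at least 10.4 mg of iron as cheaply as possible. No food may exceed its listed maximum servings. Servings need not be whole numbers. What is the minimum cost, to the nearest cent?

Cost per mg of iron: kidney beans $0.2273, hummus $0.3750, salmon $4.8333, cottage cheese $7.5000.
Take 3 servings of kidney beans: +6.6 mg iron for $1.50 (total $1.50, still need 3.8 mg).
Take 2 servings of hummus: +2.4 mg iron for $0.90 (total $2.40, still need 1.4 mg).
Take 2.333 servings of salmon: +1.4 mg iron for $6.77 (total $9.17, still need 0.0 mg).
Greedy by cheapest-per-mg is optimal for a single linear constraint, so the minimum cost is $9.17.

$9.17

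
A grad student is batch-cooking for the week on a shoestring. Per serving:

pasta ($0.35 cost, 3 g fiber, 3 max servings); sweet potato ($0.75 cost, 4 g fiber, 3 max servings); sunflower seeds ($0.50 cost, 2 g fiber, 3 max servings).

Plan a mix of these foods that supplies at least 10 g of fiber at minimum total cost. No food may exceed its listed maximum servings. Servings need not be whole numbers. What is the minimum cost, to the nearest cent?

Cost per g of fiber: pasta $0.1167, sweet potato $0.1875, sunflower seeds $0.2500.
Take 3 servings of pasta: +9.0 g fiber for $1.05 (total $1.05, still need 1.0 g).
Take 0.25 servings of sweet potato: +1.0 g fiber for $0.19 (total $1.24, still need 0.0 g).
Greedy by cheapest-per-g is optimal for a single linear constraint, so the minimum cost is $1.24.

$1.24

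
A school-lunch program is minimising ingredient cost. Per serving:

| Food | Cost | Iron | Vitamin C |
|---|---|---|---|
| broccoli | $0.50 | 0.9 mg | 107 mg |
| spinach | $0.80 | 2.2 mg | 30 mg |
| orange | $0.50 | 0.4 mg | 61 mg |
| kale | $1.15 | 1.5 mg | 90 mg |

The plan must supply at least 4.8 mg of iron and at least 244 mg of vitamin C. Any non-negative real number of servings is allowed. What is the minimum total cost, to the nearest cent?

broccoli only: max(4.8/0.9, 244/107) = 5.333 servings → $2.67.
spinach only: max(4.8/2.2, 244/30) = 8.133 servings → $6.51.
orange only: max(4.8/0.4, 244/61) = 12 servings → $6.00.
kale only: max(4.8/1.5, 244/90) = 3.2 servings → $3.68.
broccoli + spinach with both tight: 1.885 servings and 1.411 servings → $2.07.
broccoli + orange: intersection lies outside the first quadrant.
broccoli + kale: the both-tight solution has a negative serving — not a feasible corner.
spinach + orange with both tight: 1.597 servings and 3.214 servings → $2.89.
spinach + kale with both tight: 0.4314 servings and 2.567 servings → $3.30.
orange + kale with both targets exact would need a negative amount; discard.
Cheapest feasible corner: $2.07.

$2.07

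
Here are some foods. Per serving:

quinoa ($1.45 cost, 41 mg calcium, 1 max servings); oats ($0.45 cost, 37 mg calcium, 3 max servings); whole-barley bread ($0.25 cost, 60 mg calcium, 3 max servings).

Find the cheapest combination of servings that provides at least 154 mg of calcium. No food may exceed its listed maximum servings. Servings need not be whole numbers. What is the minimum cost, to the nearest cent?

Cost per mg of calcium: whole-barley bread $0.0042, oats $0.0122, quinoa $0.0354.
Take 2.567 servings of whole-barley bread: +154.0 mg calcium for $0.64 (total $0.64, still need 0.0 mg).
Greedy by cheapest-per-mg is optimal for a single linear constraint, so the minimum cost is $0.64.

$0.64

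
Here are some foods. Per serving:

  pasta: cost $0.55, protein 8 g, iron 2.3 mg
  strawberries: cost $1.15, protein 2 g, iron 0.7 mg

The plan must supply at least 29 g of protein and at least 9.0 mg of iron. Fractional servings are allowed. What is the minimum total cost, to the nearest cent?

Two binding constraints pin down two serving amounts, so the optimal mix uses at most two foods. The candidates are each food alone (scaled to the tighter of protein/iron) and each pair with both constraints tight.
pasta only: max(29/8, 9.0/2.3) = 3.913 servings → $2.15.
strawberries only: max(29/2, 9.0/0.7) = 14.5 servings → $16.68.
pasta + strawberries with both tight: 2.3 servings and 5.3 servings → $7.36.
The minimum over all feasible corners is $2.15.

$2.15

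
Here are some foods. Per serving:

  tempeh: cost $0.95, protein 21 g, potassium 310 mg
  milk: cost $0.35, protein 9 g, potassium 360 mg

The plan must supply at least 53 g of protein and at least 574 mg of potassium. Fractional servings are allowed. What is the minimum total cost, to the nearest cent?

Minimising a linear cost over {protein ≥ 53, potassium ≥ 574, servings ≥ 0} — the optimum is at a vertex, using one or two foods.
tempeh only: max(53/21, 574/310) = 2.524 servings → $2.40.
milk only: max(53/9, 574/360) = 5.889 servings → $2.06.
tempeh + milk: intersection lies outside the first quadrant.
The minimum over all feasible corners is $2.06.

$2.06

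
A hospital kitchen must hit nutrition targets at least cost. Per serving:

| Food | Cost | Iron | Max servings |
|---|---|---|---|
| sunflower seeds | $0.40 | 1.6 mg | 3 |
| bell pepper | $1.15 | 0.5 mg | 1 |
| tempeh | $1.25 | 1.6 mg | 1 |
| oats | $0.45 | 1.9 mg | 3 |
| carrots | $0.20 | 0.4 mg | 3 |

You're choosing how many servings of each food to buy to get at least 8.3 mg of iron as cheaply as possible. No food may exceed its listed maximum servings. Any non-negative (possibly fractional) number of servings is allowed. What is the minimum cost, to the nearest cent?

$2.00

Cost per mg of iron: oats $0.2368, sunflower seeds $0.2500, carrots $0.5000, tempeh $0.7812, bell pepper $2.3000.
Take 3 servings of oats: +5.7 mg iron for $1.35 (total $1.35, still need 2.6 mg).
Take 1.625 servings of sunflower seeds: +2.6 mg iron for $0.65 (total $2.00, still need 0.0 mg).
Filling from the cheapest source first is optimal under one linear minimum: $2.00.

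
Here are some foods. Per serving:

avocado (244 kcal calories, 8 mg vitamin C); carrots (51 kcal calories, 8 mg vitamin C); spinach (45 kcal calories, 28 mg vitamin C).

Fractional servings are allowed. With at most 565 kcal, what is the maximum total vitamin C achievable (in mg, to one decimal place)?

351.6 mg

Vitamin C per kcal: spinach 0.6222, carrots 0.1569, avocado 0.03279.
With no serving limits, spend the whole calories allowance on spinach: 565 kcal / 45 kcal × 28 mg = 351.6 mg.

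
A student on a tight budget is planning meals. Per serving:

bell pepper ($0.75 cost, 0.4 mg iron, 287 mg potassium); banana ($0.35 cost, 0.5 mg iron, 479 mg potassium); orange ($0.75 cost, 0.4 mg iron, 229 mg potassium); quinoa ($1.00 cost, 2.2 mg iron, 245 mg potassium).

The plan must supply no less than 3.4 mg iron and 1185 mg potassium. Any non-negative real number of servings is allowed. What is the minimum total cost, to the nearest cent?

$1.78

An LP optimum is at a vertex; with two nutrient constraints at most two foods are used. Check each candidate.
bell pepper only: max(3.4/0.4, 1185/287) = 8.5 servings → $6.38.
banana only: max(3.4/0.5, 1185/479) = 6.8 servings → $2.38.
orange only: max(3.4/0.4, 1185/229) = 8.5 servings → $6.38.
quinoa only: max(3.4/2.2, 1185/245) = 4.837 servings → $4.84.
bell pepper + banana: the both-tight solution has a negative serving — not a feasible corner.
bell pepper + orange with both targets exact would need a negative amount; discard.
bell pepper + quinoa with both tight: 3.326 servings and 0.9408 servings → $3.44.
banana + orange: intersection lies outside the first quadrant.
banana + quinoa with both tight: 1.905 servings and 1.113 servings → $1.78.
orange + quinoa with both tight: 4.372 servings and 0.7506 servings → $4.03.
The minimum over all feasible corners is $1.78.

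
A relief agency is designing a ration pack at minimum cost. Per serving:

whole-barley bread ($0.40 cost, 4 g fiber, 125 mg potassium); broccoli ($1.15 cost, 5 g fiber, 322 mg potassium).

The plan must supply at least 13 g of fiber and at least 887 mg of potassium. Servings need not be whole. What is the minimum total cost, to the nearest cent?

$2.84

For a min-cost LP with two ≥-constraints, a basic feasible solution has at most two positive variables.
whole-barley bread only: max(13/4, 887/125) = 7.096 servings → $2.84.
broccoli only: max(13/5, 887/322) = 2.755 servings → $3.17.
whole-barley bread + broccoli: the both-tight solution has a negative serving — not a feasible corner.
So the least-cost plan costs $2.84.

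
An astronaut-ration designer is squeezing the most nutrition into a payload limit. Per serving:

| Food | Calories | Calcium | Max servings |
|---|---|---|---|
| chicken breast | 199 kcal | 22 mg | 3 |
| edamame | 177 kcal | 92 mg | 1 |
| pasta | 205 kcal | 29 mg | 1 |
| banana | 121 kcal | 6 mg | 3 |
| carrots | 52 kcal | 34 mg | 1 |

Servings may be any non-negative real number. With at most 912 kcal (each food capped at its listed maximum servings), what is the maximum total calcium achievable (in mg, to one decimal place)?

207.8 mg

Calcium per kcal: carrots 0.6538, edamame 0.5198, pasta 0.1415, chicken breast 0.1106, banana 0.04959.
Take 1 serving of carrots: uses 52 kcal, +34.0 mg calcium (running total 34.0 mg).
Take 1 serving of edamame: uses 177 kcal, +92.0 mg calcium (running total 126.0 mg).
Take 1 serving of pasta: uses 205 kcal, +29.0 mg calcium (running total 155.0 mg).
Take 2.402 servings of chicken breast: uses 478 kcal, +52.8 mg calcium (running total 207.8 mg).
Filling greedily by calcium-per-kcal is optimal for one linear limit, giving 207.8 mg.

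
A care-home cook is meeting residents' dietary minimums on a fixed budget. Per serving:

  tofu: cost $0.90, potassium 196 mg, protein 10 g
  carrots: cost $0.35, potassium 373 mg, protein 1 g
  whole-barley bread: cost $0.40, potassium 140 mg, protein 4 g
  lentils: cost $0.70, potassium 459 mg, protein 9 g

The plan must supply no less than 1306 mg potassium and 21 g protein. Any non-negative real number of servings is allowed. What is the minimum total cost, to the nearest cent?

$1.83

Check every corner: each single food scaled to meet both minima, and each pair solved so both constraints bind.
tofu only: max(1306/196, 21/10) = 6.663 servings → $6.00.
carrots only: max(1306/373, 21/1) = 21 servings → $7.35.
whole-barley bread only: max(1306/140, 21/4) = 9.329 servings → $3.73.
lentils only: max(1306/459, 21/9) = 2.845 servings → $1.99.
tofu + carrots with both tight: 1.847 servings and 2.531 servings → $2.55.
tofu + whole-barley bread: the both-tight solution has a negative serving — not a feasible corner.
tofu + lentils: intersection lies outside the first quadrant.
carrots + whole-barley bread with both tight: 1.689 servings and 4.828 servings → $2.52.
carrots + lentils with both tight: 0.7298 servings and 2.252 servings → $1.83.
whole-barley bread + lentils with both targets exact would need a negative amount; discard.
The minimum over all feasible corners is $1.83.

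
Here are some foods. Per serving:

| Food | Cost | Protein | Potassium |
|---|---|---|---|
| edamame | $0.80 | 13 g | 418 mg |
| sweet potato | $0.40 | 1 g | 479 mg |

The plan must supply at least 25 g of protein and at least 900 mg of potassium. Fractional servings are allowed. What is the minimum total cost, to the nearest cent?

At the optimum either one food covers both requirements or two foods hit both targets exactly; no other combination can be cheaper.
edamame only: max(25/13, 900/418) = 2.153 servings → $1.72.
sweet potato only: max(25/1, 900/479) = 25 servings → $10.00.
edamame + sweet potato with both tight: 1.907 servings and 0.2152 servings → $1.61.
So the least-cost plan costs $1.61.

$1.61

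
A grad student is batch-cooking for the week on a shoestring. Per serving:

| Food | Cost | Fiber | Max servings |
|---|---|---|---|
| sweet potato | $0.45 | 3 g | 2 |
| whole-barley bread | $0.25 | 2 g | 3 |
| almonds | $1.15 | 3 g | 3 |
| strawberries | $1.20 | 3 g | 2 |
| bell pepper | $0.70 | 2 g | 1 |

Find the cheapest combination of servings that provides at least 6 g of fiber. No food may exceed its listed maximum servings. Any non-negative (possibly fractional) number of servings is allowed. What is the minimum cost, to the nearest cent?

$0.75

Cost per g of fiber: whole-barley bread $0.1250, sweet potato $0.1500, bell pepper $0.3500, almonds $0.3833, strawberries $0.4000.
Take 3 servings of whole-barley bread: +6.0 g fiber for $0.75 (total $0.75, still need 0.0 g).
Filling from the cheapest source first is optimal under one linear minimum: $0.75.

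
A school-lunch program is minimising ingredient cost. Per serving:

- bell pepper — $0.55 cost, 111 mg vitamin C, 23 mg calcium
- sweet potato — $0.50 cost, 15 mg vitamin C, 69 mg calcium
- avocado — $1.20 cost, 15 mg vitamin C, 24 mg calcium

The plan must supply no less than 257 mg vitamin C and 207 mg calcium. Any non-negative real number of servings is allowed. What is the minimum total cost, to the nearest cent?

$2.27

An LP optimum is at a vertex; with two nutrient constraints at most two foods are used. Check each candidate.
bell pepper only: max(257/111, 207/23) = 9 servings → $4.95.
sweet potato only: max(257/15, 207/69) = 17.13 servings → $8.57.
avocado only: max(257/15, 207/24) = 17.13 servings → $20.56.
bell pepper + sweet potato with both tight: 2 servings and 2.333 servings → $2.27.
bell pepper + avocado with both tight: 1.321 servings and 7.359 servings → $9.56.
sweet potato + avocado: intersection lies outside the first quadrant.
The minimum over all feasible corners is $2.27.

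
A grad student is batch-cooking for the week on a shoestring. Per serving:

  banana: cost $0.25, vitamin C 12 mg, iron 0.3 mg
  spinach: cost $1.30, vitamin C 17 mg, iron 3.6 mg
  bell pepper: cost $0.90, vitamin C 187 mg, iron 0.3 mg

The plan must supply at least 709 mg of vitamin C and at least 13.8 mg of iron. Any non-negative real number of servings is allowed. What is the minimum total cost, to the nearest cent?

Check every corner: each single food scaled to meet both minima, and each pair solved so both constraints bind.
banana only: max(709/12, 13.8/0.3) = 59.08 servings → $14.77.
spinach only: max(709/17, 13.8/3.6) = 41.71 servings → $54.22.
bell pepper only: max(709/187, 13.8/0.3) = 46 servings → $41.40.
banana + spinach: intersection lies outside the first quadrant.
banana + bell pepper with both tight: 45.1 servings and 0.8971 servings → $12.08.
spinach + bell pepper with both tight: 3.544 servings and 3.469 servings → $7.73.
The minimum over all feasible corners is $7.73.

$7.73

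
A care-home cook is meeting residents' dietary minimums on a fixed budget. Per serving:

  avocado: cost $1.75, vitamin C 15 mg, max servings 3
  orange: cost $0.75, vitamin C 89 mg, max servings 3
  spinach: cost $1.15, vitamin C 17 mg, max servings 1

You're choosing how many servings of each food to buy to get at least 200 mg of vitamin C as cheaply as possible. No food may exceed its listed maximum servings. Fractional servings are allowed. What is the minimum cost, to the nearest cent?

$1.69

Cost per mg of vitamin C: orange $0.0084, spinach $0.0676, avocado $0.1167.
Take 2.247 servings of orange: +200.0 mg vitamin C for $1.69 (total $1.69, still need 0.0 mg).
Filling from the cheapest source first is optimal under one linear minimum: $1.69.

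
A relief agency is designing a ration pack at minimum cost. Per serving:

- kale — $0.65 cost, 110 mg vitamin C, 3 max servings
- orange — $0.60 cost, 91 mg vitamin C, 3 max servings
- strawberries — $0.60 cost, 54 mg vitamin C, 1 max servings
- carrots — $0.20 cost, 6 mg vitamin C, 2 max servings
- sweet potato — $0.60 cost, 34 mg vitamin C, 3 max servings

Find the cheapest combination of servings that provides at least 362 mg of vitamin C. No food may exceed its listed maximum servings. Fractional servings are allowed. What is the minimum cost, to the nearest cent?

Cost per mg of vitamin C: kale $0.0059, orange $0.0066, strawberries $0.0111, sweet potato $0.0176, carrots $0.0333.
Take 3 servings of kale: +330.0 mg vitamin C for $1.95 (total $1.95, still need 32.0 mg).
Take 0.3516 servings of orange: +32.0 mg vitamin C for $0.21 (total $2.16, still need 0.0 mg).
Filling from the cheapest source first is optimal under one linear minimum: $2.16.

$2.16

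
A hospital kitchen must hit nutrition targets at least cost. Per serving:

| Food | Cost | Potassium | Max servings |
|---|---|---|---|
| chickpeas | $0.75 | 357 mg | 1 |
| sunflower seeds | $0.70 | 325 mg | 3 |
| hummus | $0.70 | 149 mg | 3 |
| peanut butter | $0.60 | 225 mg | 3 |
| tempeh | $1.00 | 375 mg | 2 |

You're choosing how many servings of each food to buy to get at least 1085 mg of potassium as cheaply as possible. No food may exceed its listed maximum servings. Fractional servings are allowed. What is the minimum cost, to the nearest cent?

$2.32

Cost per mg of potassium: chickpeas $0.0021, sunflower seeds $0.0022, peanut butter $0.0027, tempeh $0.0027, hummus $0.0047.
Take 1 serving of chickpeas: +357.0 mg potassium for $0.75 (total $0.75, still need 728.0 mg).
Take 2.24 servings of sunflower seeds: +728.0 mg potassium for $1.57 (total $2.32, still need 0.0 mg).
Filling from the cheapest source first is optimal under one linear minimum: $2.32.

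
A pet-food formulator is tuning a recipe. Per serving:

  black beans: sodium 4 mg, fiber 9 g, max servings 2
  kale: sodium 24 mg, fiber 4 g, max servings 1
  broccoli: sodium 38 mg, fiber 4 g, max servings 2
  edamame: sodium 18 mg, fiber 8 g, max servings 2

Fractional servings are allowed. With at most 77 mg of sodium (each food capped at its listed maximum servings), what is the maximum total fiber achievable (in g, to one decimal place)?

Fiber per mg sodium: black beans 2.25, edamame 0.4444, kale 0.1667, broccoli 0.1053.
Take 2 servings of black beans: uses 8 mg sodium, +18.0 g fiber (running total 18.0 g).
Take 2 servings of edamame: uses 36 mg sodium, +16.0 g fiber (running total 34.0 g).
Take 1 serving of kale: uses 24 mg sodium, +4.0 g fiber (running total 38.0 g).
Take 0.2368 servings of broccoli: uses 9 mg sodium, +0.9 g fiber (running total 38.9 g).
Filling greedily by fiber-per-mg sodium is optimal for one linear limit, giving 38.9 g.

38.9 g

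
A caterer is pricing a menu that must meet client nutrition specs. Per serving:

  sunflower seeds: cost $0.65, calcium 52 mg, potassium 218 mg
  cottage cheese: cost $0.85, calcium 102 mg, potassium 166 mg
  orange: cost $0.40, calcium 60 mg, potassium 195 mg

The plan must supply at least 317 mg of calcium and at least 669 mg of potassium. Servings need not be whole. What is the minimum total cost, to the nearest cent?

$2.11

This is a tiny linear program; its minimum lies at a vertex of the feasible set. List the vertices and price them.
sunflower seeds only: max(317/52, 669/218) = 6.096 servings → $3.96.
cottage cheese only: max(317/102, 669/166) = 4.03 servings → $3.43.
orange only: max(317/60, 669/195) = 5.283 servings → $2.11.
sunflower seeds + cottage cheese with both tight: 1.148 servings and 2.523 servings → $2.89.
sunflower seeds + orange: the both-tight solution has a negative serving — not a feasible corner.
cottage cheese + orange with both tight: 2.183 servings and 1.573 servings → $2.48.
So the least-cost plan costs $2.11.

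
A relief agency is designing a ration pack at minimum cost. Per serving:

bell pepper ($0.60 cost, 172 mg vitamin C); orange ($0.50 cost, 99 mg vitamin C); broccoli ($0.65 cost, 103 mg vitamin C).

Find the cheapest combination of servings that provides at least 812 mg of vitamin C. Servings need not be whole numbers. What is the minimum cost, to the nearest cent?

Cost per mg of vitamin C: bell pepper $0.0035, orange $0.0051, broccoli $0.0063.
With no serving limits, use only bell pepper: 812 mg / 172 mg = 4.721 servings × $0.60 = $2.83.

$2.83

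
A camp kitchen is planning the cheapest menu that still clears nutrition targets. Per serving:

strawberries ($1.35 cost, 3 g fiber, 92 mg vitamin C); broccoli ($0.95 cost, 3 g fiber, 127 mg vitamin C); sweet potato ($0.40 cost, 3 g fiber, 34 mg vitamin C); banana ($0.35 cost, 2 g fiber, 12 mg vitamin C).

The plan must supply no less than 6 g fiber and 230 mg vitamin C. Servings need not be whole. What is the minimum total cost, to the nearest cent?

$1.76

strawberries only: max(6/3, 230/92) = 2.5 servings → $3.38.
broccoli only: max(6/3, 230/127) = 2 servings → $1.90.
sweet potato only: max(6/3, 230/34) = 6.765 servings → $2.71.
banana only: max(6/2, 230/12) = 19.17 servings → $6.71.
strawberries + broccoli with both tight: 0.6857 servings and 1.314 servings → $2.17.
strawberries + sweet potato: the both-tight solution has a negative serving — not a feasible corner.
strawberries + banana with both targets exact would need a negative amount; discard.
broccoli + sweet potato with both tight: 1.742 servings and 0.2581 servings → $1.76.
broccoli + banana with both tight: 1.78 servings and 0.3303 servings → $1.81.
sweet potato + banana with both targets exact would need a negative amount; discard.
The minimum over all feasible corners is $1.76.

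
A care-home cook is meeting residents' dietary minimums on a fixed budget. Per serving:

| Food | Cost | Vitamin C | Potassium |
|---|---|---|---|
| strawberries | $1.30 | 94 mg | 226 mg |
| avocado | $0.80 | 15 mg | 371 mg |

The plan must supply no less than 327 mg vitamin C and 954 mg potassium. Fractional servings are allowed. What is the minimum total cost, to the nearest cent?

$4.82

Check every corner: each single food scaled to meet both minima, and each pair solved so both constraints bind.
strawberries only: max(327/94, 954/226) = 4.221 servings → $5.49.
avocado only: max(327/15, 954/371) = 21.8 servings → $17.44.
strawberries + avocado with both tight: 3.399 servings and 0.501 servings → $4.82.
The minimum over all feasible corners is $4.82.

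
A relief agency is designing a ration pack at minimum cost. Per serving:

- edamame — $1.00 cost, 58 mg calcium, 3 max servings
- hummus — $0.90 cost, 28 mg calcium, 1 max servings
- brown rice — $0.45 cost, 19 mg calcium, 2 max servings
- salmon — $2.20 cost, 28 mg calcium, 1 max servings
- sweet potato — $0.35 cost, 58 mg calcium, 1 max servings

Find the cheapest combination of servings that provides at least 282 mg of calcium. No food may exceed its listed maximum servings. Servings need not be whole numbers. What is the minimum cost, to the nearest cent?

Cost per mg of calcium: sweet potato $0.0060, edamame $0.0172, brown rice $0.0237, hummus $0.0321, salmon $0.0786.
Take 1 serving of sweet potato: +58.0 mg calcium for $0.35 (total $0.35, still need 224.0 mg).
Take 3 servings of edamame: +174.0 mg calcium for $3.00 (total $3.35, still need 50.0 mg).
Take 2 servings of brown rice: +38.0 mg calcium for $0.90 (total $4.25, still need 12.0 mg).
Take 0.4286 servings of hummus: +12.0 mg calcium for $0.39 (total $4.64, still need 0.0 mg).
Greedy by cheapest-per-mg is optimal for a single linear constraint, so the minimum cost is $4.64.

$4.64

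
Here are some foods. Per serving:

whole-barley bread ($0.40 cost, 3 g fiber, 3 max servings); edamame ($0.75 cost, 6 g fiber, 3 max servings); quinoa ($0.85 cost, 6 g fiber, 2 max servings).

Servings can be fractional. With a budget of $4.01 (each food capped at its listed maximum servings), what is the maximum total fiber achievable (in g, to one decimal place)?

Fiber per dollar: edamame 8, whole-barley bread 7.5, quinoa 7.059.
Take 3 servings of edamame: spends $2.25, +18.0 g fiber (running total 18.0 g).
Take 3 servings of whole-barley bread: spends $1.20, +9.0 g fiber (running total 27.0 g).
Take 0.6588 servings of quinoa: spends $0.56, +4.0 g fiber (running total 31.0 g).
Greedy by best ratio exhausts the cost allowance optimally: 31.0 g.

31.0 g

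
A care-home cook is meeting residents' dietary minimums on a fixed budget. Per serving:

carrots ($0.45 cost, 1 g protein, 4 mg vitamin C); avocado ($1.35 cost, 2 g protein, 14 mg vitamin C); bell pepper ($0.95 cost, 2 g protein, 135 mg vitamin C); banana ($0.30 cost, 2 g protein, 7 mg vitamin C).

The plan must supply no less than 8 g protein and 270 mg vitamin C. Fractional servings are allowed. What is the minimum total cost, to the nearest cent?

The cheapest plan sits at a corner of the feasible region — with two constraints it uses at most two foods.
carrots only: max(8/1, 270/4) = 67.5 servings → $30.38.
avocado only: max(8/2, 270/14) = 19.29 servings → $26.04.
bell pepper only: max(8/2, 270/135) = 4 servings → $3.80.
banana only: max(8/2, 270/7) = 38.57 servings → $11.57.
carrots + avocado with both targets exact would need a negative amount; discard.
carrots + bell pepper with both tight: 4.252 servings and 1.874 servings → $3.69.
carrots + banana: intersection lies outside the first quadrant.
avocado + bell pepper with both tight: 2.231 servings and 1.769 servings → $4.69.
avocado + banana with both targets exact would need a negative amount; discard.
bell pepper + banana with both tight: 1.891 servings and 2.109 servings → $2.43.
So the least-cost plan costs $2.43.

$2.43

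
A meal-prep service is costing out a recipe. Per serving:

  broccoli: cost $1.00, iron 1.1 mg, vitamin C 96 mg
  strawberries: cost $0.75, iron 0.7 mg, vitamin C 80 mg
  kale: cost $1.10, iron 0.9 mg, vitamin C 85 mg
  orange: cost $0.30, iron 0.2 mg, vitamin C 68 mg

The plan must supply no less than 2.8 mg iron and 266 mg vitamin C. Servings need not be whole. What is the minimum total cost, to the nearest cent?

$2.60

broccoli only: max(2.8/1.1, 266/96) = 2.771 servings → $2.77.
strawberries only: max(2.8/0.7, 266/80) = 4 servings → $3.00.
kale only: max(2.8/0.9, 266/85) = 3.129 servings → $3.44.
orange only: max(2.8/0.2, 266/68) = 14 servings → $4.20.
broccoli + strawberries with both tight: 1.817 servings and 1.144 servings → $2.68.
broccoli + kale: the both-tight solution has a negative serving — not a feasible corner.
broccoli + orange with both tight: 2.468 servings and 0.4281 servings → $2.60.
strawberries + kale with both tight: 0.112 servings and 3.024 servings → $3.41.
strawberries + orange with both targets exact would need a negative amount; discard.
kale + orange with both tight: 3.104 servings and 0.03167 servings → $3.42.
The minimum over all feasible corners is $2.60.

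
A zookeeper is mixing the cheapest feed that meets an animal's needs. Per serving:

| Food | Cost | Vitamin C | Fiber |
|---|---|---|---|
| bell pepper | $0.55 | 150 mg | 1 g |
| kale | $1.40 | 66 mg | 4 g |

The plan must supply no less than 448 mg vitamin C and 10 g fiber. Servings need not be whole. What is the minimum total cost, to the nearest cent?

$3.92

Minimising a linear cost over {vitamin C ≥ 448, fiber ≥ 10, servings ≥ 0} — the optimum is at a vertex, using one or two foods.
bell pepper only: max(448/150, 10/1) = 10 servings → $5.50.
kale only: max(448/66, 10/4) = 6.788 servings → $9.50.
bell pepper + kale with both tight: 2.12 servings and 1.97 servings → $3.92.
The minimum over all feasible corners is $3.92.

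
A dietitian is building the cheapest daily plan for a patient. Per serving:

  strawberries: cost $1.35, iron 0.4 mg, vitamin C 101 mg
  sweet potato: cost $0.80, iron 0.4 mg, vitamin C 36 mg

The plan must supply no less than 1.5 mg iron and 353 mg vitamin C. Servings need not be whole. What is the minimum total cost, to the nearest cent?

$4.84

Two binding constraints pin down two serving amounts, so the optimal mix uses at most two foods. The candidates are each food alone (scaled to the tighter of iron/vitamin C) and each pair with both constraints tight.
strawberries only: max(1.5/0.4, 353/101) = 3.75 servings → $5.06.
sweet potato only: max(1.5/0.4, 353/36) = 9.806 servings → $7.84.
strawberries + sweet potato with both tight: 3.354 servings and 0.3962 servings → $4.84.
So the least-cost plan costs $4.84.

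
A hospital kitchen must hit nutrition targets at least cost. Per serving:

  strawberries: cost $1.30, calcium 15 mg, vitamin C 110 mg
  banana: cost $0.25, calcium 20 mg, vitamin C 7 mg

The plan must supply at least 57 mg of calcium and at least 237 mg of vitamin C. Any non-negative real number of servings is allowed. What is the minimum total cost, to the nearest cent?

$3.02

For a min-cost LP with two ≥-constraints, a basic feasible solution has at most two positive variables.
strawberries only: max(57/15, 237/110) = 3.8 servings → $4.94.
banana only: max(57/20, 237/7) = 33.86 servings → $8.46.
strawberries + banana with both tight: 2.072 servings and 1.296 servings → $3.02.
So the least-cost plan costs $3.02.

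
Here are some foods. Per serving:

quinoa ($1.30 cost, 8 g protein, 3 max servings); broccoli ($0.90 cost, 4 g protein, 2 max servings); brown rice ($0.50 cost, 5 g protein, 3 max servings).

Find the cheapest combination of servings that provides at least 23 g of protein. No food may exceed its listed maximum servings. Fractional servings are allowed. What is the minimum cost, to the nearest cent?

$2.80

Cost per g of protein: brown rice $0.1000, quinoa $0.1625, broccoli $0.2250.
Take 3 servings of brown rice: +15.0 g protein for $1.50 (total $1.50, still need 8.0 g).
Take 1 serving of quinoa: +8.0 g protein for $1.30 (total $2.80, still need 0.0 g).
Greedy by cheapest-per-g is optimal for a single linear constraint, so the minimum cost is $2.80.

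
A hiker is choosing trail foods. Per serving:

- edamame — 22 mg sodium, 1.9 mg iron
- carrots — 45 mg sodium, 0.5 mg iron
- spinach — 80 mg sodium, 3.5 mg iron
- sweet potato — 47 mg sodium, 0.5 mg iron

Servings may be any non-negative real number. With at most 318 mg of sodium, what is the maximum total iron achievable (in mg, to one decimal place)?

Iron per mg sodium: edamame 0.08636, spinach 0.04375, carrots 0.01111, sweet potato 0.01064.
With no serving limits, spend the whole sodium allowance on edamame: 318 mg / 22 mg × 1.9 mg = 27.5 mg.

27.5 mg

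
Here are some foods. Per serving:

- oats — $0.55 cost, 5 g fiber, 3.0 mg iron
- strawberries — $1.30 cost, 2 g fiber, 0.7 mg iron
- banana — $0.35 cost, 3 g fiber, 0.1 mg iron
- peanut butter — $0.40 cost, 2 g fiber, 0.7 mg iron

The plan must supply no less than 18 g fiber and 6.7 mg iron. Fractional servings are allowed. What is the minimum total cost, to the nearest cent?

$1.98

At the optimum either one food covers both requirements or two foods hit both targets exactly; no other combination can be cheaper.
oats only: max(18/5, 6.7/3.0) = 3.6 servings → $1.98.
strawberries only: max(18/2, 6.7/0.7) = 9.571 servings → $12.44.
banana only: max(18/3, 6.7/0.1) = 67 servings → $23.45.
peanut butter only: max(18/2, 6.7/0.7) = 9.571 servings → $3.83.
oats + strawberries with both tight: 0.32 servings and 8.2 servings → $10.84.
oats + banana with both tight: 2.153 servings and 2.412 servings → $2.03.
oats + peanut butter with both tight: 0.32 servings and 8.2 servings → $3.46.
strawberries + banana: the both-tight solution has a negative serving — not a feasible corner.
strawberries + peanut butter (both tight): parallel constraints — no distinct corner.
banana + peanut butter with both targets exact would need a negative amount; discard.
Cheapest feasible corner: $1.98.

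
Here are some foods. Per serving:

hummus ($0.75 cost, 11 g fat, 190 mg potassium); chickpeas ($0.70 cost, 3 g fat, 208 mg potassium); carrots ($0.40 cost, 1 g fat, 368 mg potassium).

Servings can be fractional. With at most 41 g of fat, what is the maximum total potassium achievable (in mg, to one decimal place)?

15088.0 mg

Potassium per g fat: carrots 368, chickpeas 69.33, hummus 17.27.
With no serving limits, spend the whole fat allowance on carrots: 41 g / 1 g × 368 mg = 15088.0 mg.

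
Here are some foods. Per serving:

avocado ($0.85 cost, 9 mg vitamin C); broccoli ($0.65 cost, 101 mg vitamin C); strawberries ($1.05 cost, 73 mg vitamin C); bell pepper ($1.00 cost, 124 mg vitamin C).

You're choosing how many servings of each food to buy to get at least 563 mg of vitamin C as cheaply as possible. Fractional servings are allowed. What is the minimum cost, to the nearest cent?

$3.62

Cost per mg of vitamin C: broccoli $0.0064, bell pepper $0.0081, strawberries $0.0144, avocado $0.0944.
With no serving limits, use only broccoli: 563 mg / 101 mg = 5.574 servings × $0.65 = $3.62.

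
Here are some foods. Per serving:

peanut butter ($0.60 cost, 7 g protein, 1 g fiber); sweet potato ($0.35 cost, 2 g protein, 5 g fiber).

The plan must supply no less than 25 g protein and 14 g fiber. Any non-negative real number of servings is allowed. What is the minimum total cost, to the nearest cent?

$2.54

An LP optimum is at a vertex; with two nutrient constraints at most two foods are used. Check each candidate.
peanut butter only: max(25/7, 14/1) = 14 servings → $8.40.
sweet potato only: max(25/2, 14/5) = 12.5 servings → $4.38.
peanut butter + sweet potato with both tight: 2.939 servings and 2.212 servings → $2.54.
Cheapest feasible corner: $2.54.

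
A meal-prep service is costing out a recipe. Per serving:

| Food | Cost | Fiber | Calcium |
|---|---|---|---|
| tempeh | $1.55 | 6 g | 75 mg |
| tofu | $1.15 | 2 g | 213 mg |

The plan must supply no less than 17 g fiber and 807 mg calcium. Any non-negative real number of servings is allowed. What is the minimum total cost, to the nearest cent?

For a min-cost LP with two ≥-constraints, a basic feasible solution has at most two positive variables.
tempeh only: max(17/6, 807/75) = 10.76 servings → $16.68.
tofu only: max(17/2, 807/213) = 8.5 servings → $9.78.
tempeh + tofu with both tight: 1.779 servings and 3.162 servings → $6.39.
Cheapest feasible corner: $6.39.

$6.39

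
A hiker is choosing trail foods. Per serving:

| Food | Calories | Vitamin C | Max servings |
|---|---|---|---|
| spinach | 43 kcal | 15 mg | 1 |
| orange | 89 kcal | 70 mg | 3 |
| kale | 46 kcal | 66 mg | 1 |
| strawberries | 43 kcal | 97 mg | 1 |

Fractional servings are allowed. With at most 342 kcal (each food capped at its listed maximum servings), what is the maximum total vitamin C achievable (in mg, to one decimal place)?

Vitamin C per kcal: strawberries 2.256, kale 1.435, orange 0.7865, spinach 0.3488.
Take 1 serving of strawberries: uses 43 kcal, +97.0 mg vitamin C (running total 97.0 mg).
Take 1 serving of kale: uses 46 kcal, +66.0 mg vitamin C (running total 163.0 mg).
Take 2.843 servings of orange: uses 253 kcal, +199.0 mg vitamin C (running total 362.0 mg).
Greedy by best ratio exhausts the calories allowance optimally: 362.0 mg.

362.0 mg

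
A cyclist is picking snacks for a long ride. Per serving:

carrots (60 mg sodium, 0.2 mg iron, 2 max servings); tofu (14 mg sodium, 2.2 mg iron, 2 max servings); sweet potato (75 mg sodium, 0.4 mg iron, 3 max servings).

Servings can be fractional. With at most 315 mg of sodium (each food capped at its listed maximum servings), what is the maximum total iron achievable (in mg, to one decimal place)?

Iron per mg sodium: tofu 0.1571, sweet potato 0.005333, carrots 0.003333.
Take 2 servings of tofu: uses 28 mg sodium, +4.4 mg iron (running total 4.4 mg).
Take 3 servings of sweet potato: uses 225 mg sodium, +1.2 mg iron (running total 5.6 mg).
Take 1.033 servings of carrots: uses 62 mg sodium, +0.2 mg iron (running total 5.8 mg).
Filling greedily by iron-per-mg sodium is optimal for one linear limit, giving 5.8 mg.

5.8 mg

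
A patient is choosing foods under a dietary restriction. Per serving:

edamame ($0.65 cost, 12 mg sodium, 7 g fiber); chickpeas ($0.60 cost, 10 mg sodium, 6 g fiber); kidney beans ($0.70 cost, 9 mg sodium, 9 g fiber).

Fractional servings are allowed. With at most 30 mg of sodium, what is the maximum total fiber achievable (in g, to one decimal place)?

30.0 g

Fiber per mg sodium: kidney beans 1, chickpeas 0.6, edamame 0.5833.
With no serving limits, spend the whole sodium allowance on kidney beans: 30 mg / 9 mg × 9 g = 30.0 g.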